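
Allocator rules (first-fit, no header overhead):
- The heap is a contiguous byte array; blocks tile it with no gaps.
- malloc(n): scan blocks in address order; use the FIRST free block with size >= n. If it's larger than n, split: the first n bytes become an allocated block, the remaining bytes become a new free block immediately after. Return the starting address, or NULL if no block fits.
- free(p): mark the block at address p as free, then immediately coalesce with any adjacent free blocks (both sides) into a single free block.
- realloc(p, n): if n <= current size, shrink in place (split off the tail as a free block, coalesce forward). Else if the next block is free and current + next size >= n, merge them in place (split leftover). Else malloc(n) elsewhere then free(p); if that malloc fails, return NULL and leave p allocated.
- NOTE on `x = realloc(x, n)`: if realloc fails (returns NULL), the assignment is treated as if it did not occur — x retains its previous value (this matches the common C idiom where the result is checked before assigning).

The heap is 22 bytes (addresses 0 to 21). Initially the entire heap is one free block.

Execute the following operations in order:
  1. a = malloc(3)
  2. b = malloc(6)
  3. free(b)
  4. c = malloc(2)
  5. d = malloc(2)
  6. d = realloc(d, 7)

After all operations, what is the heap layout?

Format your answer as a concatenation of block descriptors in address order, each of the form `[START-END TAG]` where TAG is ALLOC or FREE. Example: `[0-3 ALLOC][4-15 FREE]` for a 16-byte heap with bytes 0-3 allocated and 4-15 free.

Answer: [0-2 ALLOC][3-4 ALLOC][5-11 ALLOC][12-21 FREE]

Derivation:
Op 1: a = malloc(3) -> a = 0; heap: [0-2 ALLOC][3-21 FREE]
Op 2: b = malloc(6) -> b = 3; heap: [0-2 ALLOC][3-8 ALLOC][9-21 FREE]
Op 3: free(b) -> (freed b); heap: [0-2 ALLOC][3-21 FREE]
Op 4: c = malloc(2) -> c = 3; heap: [0-2 ALLOC][3-4 ALLOC][5-21 FREE]
Op 5: d = malloc(2) -> d = 5; heap: [0-2 ALLOC][3-4 ALLOC][5-6 ALLOC][7-21 FREE]
Op 6: d = realloc(d, 7) -> d = 5; heap: [0-2 ALLOC][3-4 ALLOC][5-11 ALLOC][12-21 FREE]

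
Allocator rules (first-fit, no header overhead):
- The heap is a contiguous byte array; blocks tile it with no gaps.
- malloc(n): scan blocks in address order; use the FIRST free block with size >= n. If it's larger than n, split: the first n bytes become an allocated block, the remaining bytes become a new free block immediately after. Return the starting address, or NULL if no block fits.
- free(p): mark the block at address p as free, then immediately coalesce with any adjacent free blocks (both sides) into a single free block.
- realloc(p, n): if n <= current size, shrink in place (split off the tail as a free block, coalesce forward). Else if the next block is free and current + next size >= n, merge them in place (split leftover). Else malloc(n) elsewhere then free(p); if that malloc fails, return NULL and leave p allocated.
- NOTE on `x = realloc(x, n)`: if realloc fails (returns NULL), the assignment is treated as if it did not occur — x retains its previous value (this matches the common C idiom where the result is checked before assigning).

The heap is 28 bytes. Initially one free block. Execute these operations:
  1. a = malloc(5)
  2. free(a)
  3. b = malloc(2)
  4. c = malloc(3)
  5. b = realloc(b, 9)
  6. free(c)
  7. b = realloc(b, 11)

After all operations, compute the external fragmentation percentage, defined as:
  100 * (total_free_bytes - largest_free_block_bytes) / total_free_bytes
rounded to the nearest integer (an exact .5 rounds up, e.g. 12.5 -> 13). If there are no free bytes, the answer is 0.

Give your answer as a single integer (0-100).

Op 1: a = malloc(5) -> a = 0; heap: [0-4 ALLOC][5-27 FREE]
Op 2: free(a) -> (freed a); heap: [0-27 FREE]
Op 3: b = malloc(2) -> b = 0; heap: [0-1 ALLOC][2-27 FREE]
Op 4: c = malloc(3) -> c = 2; heap: [0-1 ALLOC][2-4 ALLOC][5-27 FREE]
Op 5: b = realloc(b, 9) -> b = 5; heap: [0-1 FREE][2-4 ALLOC][5-13 ALLOC][14-27 FREE]
Op 6: free(c) -> (freed c); heap: [0-4 FREE][5-13 ALLOC][14-27 FREE]
Op 7: b = realloc(b, 11) -> b = 5; heap: [0-4 FREE][5-15 ALLOC][16-27 FREE]
Free blocks: [5 12] total_free=17 largest=12 -> 100*(17-12)/17 = 500/17 ≈ 29.412 -> rounds to 29

Answer: 29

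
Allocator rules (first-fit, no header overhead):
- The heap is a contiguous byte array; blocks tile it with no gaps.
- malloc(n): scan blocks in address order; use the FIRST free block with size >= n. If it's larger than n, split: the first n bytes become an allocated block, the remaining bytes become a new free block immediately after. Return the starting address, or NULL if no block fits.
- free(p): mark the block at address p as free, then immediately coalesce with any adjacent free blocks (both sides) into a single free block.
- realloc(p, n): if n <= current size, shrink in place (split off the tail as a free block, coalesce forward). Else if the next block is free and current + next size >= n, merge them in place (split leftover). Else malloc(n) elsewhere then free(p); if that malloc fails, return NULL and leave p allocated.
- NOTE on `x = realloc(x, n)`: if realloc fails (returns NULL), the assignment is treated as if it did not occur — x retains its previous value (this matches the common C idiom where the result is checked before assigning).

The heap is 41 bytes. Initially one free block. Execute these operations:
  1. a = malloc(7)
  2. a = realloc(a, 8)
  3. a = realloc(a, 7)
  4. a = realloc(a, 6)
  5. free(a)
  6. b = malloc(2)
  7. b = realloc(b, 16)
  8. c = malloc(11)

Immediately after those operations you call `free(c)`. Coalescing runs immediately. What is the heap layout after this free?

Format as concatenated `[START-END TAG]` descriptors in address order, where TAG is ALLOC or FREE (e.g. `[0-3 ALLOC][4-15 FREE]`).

Op 1: a = malloc(7) -> a = 0; heap: [0-6 ALLOC][7-40 FREE]
Op 2: a = realloc(a, 8) -> a = 0; heap: [0-7 ALLOC][8-40 FREE]
Op 3: a = realloc(a, 7) -> a = 0; heap: [0-6 ALLOC][7-40 FREE]
Op 4: a = realloc(a, 6) -> a = 0; heap: [0-5 ALLOC][6-40 FREE]
Op 5: free(a) -> (freed a); heap: [0-40 FREE]
Op 6: b = malloc(2) -> b = 0; heap: [0-1 ALLOC][2-40 FREE]
Op 7: b = realloc(b, 16) -> b = 0; heap: [0-15 ALLOC][16-40 FREE]
Op 8: c = malloc(11) -> c = 16; heap: [0-15 ALLOC][16-26 ALLOC][27-40 FREE]
free(c): c = 16 -> block [16-26 ALLOC]; mark free, coalesce with adjacent free neighbors -> [0-15 ALLOC][16-40 FREE]

Answer: [0-15 ALLOC][16-40 FREE]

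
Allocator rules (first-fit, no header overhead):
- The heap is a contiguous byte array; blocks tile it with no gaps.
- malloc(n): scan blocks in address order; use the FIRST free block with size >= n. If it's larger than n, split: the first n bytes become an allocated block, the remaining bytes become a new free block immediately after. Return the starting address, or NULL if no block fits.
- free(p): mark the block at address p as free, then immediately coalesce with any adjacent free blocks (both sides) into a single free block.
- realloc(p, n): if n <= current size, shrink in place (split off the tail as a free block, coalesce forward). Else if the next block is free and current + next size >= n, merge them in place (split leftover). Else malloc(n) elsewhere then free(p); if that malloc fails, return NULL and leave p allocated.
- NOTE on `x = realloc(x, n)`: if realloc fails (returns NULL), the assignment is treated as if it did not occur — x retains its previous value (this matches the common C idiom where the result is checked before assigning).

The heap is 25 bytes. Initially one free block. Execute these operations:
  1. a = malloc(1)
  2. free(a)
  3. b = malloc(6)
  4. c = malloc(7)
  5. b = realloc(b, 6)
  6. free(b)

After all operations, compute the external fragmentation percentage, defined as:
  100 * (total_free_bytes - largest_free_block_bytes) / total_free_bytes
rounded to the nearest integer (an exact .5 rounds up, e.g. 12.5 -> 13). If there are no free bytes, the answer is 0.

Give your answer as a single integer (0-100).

Answer: 33

Derivation:
Op 1: a = malloc(1) -> a = 0; heap: [0-0 ALLOC][1-24 FREE]
Op 2: free(a) -> (freed a); heap: [0-24 FREE]
Op 3: b = malloc(6) -> b = 0; heap: [0-5 ALLOC][6-24 FREE]
Op 4: c = malloc(7) -> c = 6; heap: [0-5 ALLOC][6-12 ALLOC][13-24 FREE]
Op 5: b = realloc(b, 6) -> b = 0; heap: [0-5 ALLOC][6-12 ALLOC][13-24 FREE]
Op 6: free(b) -> (freed b); heap: [0-5 FREE][6-12 ALLOC][13-24 FREE]
Free blocks: [6 12] total_free=18 largest=12 -> 100*(18-12)/18 = 600/18 ≈ 33.333 -> rounds to 33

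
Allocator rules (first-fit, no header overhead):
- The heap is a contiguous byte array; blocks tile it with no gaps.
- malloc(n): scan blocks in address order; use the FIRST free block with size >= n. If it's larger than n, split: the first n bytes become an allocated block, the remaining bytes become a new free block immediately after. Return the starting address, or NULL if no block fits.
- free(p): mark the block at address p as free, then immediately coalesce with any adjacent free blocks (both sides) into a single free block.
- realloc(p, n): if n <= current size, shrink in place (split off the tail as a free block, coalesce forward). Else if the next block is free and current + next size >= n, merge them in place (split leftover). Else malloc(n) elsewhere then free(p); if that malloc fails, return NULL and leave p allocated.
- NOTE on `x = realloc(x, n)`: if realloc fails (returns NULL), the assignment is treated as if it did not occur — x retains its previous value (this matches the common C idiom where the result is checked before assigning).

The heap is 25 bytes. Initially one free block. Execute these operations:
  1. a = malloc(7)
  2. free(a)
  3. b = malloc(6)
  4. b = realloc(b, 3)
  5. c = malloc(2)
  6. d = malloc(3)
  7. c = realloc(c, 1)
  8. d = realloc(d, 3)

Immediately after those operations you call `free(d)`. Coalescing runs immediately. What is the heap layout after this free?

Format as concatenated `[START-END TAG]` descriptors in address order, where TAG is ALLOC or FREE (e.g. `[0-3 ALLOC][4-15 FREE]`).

Answer: [0-2 ALLOC][3-3 ALLOC][4-24 FREE]

Derivation:
Op 1: a = malloc(7) -> a = 0; heap: [0-6 ALLOC][7-24 FREE]
Op 2: free(a) -> (freed a); heap: [0-24 FREE]
Op 3: b = malloc(6) -> b = 0; heap: [0-5 ALLOC][6-24 FREE]
Op 4: b = realloc(b, 3) -> b = 0; heap: [0-2 ALLOC][3-24 FREE]
Op 5: c = malloc(2) -> c = 3; heap: [0-2 ALLOC][3-4 ALLOC][5-24 FREE]
Op 6: d = malloc(3) -> d = 5; heap: [0-2 ALLOC][3-4 ALLOC][5-7 ALLOC][8-24 FREE]
Op 7: c = realloc(c, 1) -> c = 3; heap: [0-2 ALLOC][3-3 ALLOC][4-4 FREE][5-7 ALLOC][8-24 FREE]
Op 8: d = realloc(d, 3) -> d = 5; heap: [0-2 ALLOC][3-3 ALLOC][4-4 FREE][5-7 ALLOC][8-24 FREE]
free(d): d = 5 -> block [5-7 ALLOC]; mark free, coalesce with adjacent free neighbors -> [0-2 ALLOC][3-3 ALLOC][4-24 FREE]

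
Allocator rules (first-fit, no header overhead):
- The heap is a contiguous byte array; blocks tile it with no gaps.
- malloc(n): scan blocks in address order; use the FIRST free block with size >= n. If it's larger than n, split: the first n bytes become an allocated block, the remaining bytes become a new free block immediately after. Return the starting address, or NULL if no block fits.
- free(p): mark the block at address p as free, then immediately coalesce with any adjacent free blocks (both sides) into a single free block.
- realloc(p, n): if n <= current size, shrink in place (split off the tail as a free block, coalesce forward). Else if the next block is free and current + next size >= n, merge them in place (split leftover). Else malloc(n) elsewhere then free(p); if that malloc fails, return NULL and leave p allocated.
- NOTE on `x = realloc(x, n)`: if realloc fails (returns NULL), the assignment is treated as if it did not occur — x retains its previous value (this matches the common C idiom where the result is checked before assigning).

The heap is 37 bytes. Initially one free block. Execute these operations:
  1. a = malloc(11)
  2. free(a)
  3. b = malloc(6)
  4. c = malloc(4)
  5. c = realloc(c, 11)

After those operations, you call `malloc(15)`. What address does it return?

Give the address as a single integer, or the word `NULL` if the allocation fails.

Answer: 17

Derivation:
Op 1: a = malloc(11) -> a = 0; heap: [0-10 ALLOC][11-36 FREE]
Op 2: free(a) -> (freed a); heap: [0-36 FREE]
Op 3: b = malloc(6) -> b = 0; heap: [0-5 ALLOC][6-36 FREE]
Op 4: c = malloc(4) -> c = 6; heap: [0-5 ALLOC][6-9 ALLOC][10-36 FREE]
Op 5: c = realloc(c, 11) -> c = 6; heap: [0-5 ALLOC][6-16 ALLOC][17-36 FREE]
malloc(15): first-fit scan over [0-5 ALLOC][6-16 ALLOC][17-36 FREE] -> 17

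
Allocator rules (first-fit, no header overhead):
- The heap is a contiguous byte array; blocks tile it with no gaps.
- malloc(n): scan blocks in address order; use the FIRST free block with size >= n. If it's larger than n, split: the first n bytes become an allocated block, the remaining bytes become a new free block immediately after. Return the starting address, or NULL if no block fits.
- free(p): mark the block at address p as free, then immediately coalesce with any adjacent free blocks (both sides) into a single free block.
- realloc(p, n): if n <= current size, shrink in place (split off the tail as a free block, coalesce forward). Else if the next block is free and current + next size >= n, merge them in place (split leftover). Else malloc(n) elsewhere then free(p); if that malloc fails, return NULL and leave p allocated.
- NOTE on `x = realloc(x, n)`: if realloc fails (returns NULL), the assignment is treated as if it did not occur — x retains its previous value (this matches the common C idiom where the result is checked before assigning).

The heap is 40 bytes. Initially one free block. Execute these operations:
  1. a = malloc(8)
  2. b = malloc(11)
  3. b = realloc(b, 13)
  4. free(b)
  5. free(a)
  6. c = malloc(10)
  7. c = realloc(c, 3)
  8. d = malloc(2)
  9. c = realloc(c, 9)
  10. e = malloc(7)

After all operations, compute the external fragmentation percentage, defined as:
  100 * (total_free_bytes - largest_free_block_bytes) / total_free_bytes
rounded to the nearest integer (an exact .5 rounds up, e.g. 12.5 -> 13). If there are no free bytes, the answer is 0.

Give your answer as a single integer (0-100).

Op 1: a = malloc(8) -> a = 0; heap: [0-7 ALLOC][8-39 FREE]
Op 2: b = malloc(11) -> b = 8; heap: [0-7 ALLOC][8-18 ALLOC][19-39 FREE]
Op 3: b = realloc(b, 13) -> b = 8; heap: [0-7 ALLOC][8-20 ALLOC][21-39 FREE]
Op 4: free(b) -> (freed b); heap: [0-7 ALLOC][8-39 FREE]
Op 5: free(a) -> (freed a); heap: [0-39 FREE]
Op 6: c = malloc(10) -> c = 0; heap: [0-9 ALLOC][10-39 FREE]
Op 7: c = realloc(c, 3) -> c = 0; heap: [0-2 ALLOC][3-39 FREE]
Op 8: d = malloc(2) -> d = 3; heap: [0-2 ALLOC][3-4 ALLOC][5-39 FREE]
Op 9: c = realloc(c, 9) -> c = 5; heap: [0-2 FREE][3-4 ALLOC][5-13 ALLOC][14-39 FREE]
Op 10: e = malloc(7) -> e = 14; heap: [0-2 FREE][3-4 ALLOC][5-13 ALLOC][14-20 ALLOC][21-39 FREE]
Free blocks: [3 19] total_free=22 largest=19 -> 100*(22-19)/22 = 300/22 ≈ 13.636 -> rounds to 14

Answer: 14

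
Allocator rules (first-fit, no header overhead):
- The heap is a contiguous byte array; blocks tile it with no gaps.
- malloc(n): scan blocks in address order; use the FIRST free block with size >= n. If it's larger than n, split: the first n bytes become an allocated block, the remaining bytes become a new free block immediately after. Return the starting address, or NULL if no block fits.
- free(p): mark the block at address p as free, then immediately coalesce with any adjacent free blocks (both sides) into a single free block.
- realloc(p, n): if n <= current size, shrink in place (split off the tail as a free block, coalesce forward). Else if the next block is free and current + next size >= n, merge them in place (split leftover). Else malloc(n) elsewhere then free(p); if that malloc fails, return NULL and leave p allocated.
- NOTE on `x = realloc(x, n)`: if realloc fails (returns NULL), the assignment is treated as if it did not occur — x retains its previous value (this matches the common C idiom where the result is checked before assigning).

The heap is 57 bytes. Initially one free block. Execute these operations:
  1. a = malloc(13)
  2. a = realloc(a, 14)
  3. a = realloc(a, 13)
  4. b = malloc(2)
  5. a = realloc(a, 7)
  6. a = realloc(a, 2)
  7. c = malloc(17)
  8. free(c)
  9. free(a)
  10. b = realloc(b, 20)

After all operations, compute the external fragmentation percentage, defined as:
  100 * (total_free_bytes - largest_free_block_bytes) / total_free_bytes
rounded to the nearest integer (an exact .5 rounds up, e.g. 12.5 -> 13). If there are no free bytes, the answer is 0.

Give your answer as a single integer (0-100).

Answer: 35

Derivation:
Op 1: a = malloc(13) -> a = 0; heap: [0-12 ALLOC][13-56 FREE]
Op 2: a = realloc(a, 14) -> a = 0; heap: [0-13 ALLOC][14-56 FREE]
Op 3: a = realloc(a, 13) -> a = 0; heap: [0-12 ALLOC][13-56 FREE]
Op 4: b = malloc(2) -> b = 13; heap: [0-12 ALLOC][13-14 ALLOC][15-56 FREE]
Op 5: a = realloc(a, 7) -> a = 0; heap: [0-6 ALLOC][7-12 FREE][13-14 ALLOC][15-56 FREE]
Op 6: a = realloc(a, 2) -> a = 0; heap: [0-1 ALLOC][2-12 FREE][13-14 ALLOC][15-56 FREE]
Op 7: c = malloc(17) -> c = 15; heap: [0-1 ALLOC][2-12 FREE][13-14 ALLOC][15-31 ALLOC][32-56 FREE]
Op 8: free(c) -> (freed c); heap: [0-1 ALLOC][2-12 FREE][13-14 ALLOC][15-56 FREE]
Op 9: free(a) -> (freed a); heap: [0-12 FREE][13-14 ALLOC][15-56 FREE]
Op 10: b = realloc(b, 20) -> b = 13; heap: [0-12 FREE][13-32 ALLOC][33-56 FREE]
Free blocks: [13 24] total_free=37 largest=24 -> 100*(37-24)/37 = 1300/37 ≈ 35.135 -> rounds to 35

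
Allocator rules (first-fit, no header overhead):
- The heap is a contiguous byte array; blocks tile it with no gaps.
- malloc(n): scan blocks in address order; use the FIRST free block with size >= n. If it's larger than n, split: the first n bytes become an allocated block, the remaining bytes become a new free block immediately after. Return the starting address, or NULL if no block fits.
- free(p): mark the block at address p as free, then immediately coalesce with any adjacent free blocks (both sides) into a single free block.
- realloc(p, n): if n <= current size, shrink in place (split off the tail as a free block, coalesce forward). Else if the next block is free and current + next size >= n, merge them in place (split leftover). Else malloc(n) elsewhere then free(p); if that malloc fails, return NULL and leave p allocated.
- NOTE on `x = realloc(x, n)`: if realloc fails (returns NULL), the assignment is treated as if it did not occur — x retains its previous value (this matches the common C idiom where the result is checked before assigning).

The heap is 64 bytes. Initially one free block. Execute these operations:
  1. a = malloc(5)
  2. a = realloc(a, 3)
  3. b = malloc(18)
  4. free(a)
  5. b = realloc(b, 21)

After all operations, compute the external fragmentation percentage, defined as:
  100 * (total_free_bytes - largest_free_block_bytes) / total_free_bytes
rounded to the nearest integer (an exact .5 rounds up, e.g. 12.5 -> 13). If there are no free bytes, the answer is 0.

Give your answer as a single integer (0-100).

Op 1: a = malloc(5) -> a = 0; heap: [0-4 ALLOC][5-63 FREE]
Op 2: a = realloc(a, 3) -> a = 0; heap: [0-2 ALLOC][3-63 FREE]
Op 3: b = malloc(18) -> b = 3; heap: [0-2 ALLOC][3-20 ALLOC][21-63 FREE]
Op 4: free(a) -> (freed a); heap: [0-2 FREE][3-20 ALLOC][21-63 FREE]
Op 5: b = realloc(b, 21) -> b = 3; heap: [0-2 FREE][3-23 ALLOC][24-63 FREE]
Free blocks: [3 40] total_free=43 largest=40 -> 100*(43-40)/43 = 300/43 ≈ 6.977 -> rounds to 7

Answer: 7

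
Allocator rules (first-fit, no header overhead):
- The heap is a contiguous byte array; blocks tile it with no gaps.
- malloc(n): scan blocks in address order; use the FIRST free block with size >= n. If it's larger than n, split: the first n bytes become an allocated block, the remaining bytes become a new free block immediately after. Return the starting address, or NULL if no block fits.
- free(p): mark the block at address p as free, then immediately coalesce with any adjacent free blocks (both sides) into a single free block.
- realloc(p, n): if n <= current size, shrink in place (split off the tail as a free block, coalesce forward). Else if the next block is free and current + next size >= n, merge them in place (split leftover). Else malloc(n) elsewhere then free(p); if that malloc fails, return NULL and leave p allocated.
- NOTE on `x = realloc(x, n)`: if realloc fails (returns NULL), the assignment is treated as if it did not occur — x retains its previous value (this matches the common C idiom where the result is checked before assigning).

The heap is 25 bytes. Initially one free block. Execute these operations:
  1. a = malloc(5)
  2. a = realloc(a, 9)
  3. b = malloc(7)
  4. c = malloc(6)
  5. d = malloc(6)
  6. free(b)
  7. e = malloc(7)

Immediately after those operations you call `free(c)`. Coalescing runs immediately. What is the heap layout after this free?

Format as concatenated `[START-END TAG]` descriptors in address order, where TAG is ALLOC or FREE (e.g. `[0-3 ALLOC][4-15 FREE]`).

Op 1: a = malloc(5) -> a = 0; heap: [0-4 ALLOC][5-24 FREE]
Op 2: a = realloc(a, 9) -> a = 0; heap: [0-8 ALLOC][9-24 FREE]
Op 3: b = malloc(7) -> b = 9; heap: [0-8 ALLOC][9-15 ALLOC][16-24 FREE]
Op 4: c = malloc(6) -> c = 16; heap: [0-8 ALLOC][9-15 ALLOC][16-21 ALLOC][22-24 FREE]
Op 5: d = malloc(6) -> d = NULL; heap: [0-8 ALLOC][9-15 ALLOC][16-21 ALLOC][22-24 FREE]
Op 6: free(b) -> (freed b); heap: [0-8 ALLOC][9-15 FREE][16-21 ALLOC][22-24 FREE]
Op 7: e = malloc(7) -> e = 9; heap: [0-8 ALLOC][9-15 ALLOC][16-21 ALLOC][22-24 FREE]
free(c): c = 16 -> block [16-21 ALLOC]; mark free, coalesce with adjacent free neighbors -> [0-8 ALLOC][9-15 ALLOC][16-24 FREE]

Answer: [0-8 ALLOC][9-15 ALLOC][16-24 FREE]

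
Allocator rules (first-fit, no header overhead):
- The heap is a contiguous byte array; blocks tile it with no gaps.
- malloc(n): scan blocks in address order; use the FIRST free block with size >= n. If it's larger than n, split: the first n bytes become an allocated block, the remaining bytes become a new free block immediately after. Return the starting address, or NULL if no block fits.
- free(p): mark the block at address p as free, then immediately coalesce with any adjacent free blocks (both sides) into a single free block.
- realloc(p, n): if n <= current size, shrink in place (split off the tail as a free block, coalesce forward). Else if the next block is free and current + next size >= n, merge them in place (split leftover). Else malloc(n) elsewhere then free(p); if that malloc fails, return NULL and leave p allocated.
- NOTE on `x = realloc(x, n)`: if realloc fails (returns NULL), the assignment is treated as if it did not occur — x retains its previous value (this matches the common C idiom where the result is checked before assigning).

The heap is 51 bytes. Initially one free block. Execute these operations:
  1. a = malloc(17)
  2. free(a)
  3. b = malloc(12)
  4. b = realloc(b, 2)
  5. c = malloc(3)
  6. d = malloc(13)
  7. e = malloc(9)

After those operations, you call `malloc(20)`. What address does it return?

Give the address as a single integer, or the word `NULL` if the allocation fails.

Answer: 27

Derivation:
Op 1: a = malloc(17) -> a = 0; heap: [0-16 ALLOC][17-50 FREE]
Op 2: free(a) -> (freed a); heap: [0-50 FREE]
Op 3: b = malloc(12) -> b = 0; heap: [0-11 ALLOC][12-50 FREE]
Op 4: b = realloc(b, 2) -> b = 0; heap: [0-1 ALLOC][2-50 FREE]
Op 5: c = malloc(3) -> c = 2; heap: [0-1 ALLOC][2-4 ALLOC][5-50 FREE]
Op 6: d = malloc(13) -> d = 5; heap: [0-1 ALLOC][2-4 ALLOC][5-17 ALLOC][18-50 FREE]
Op 7: e = malloc(9) -> e = 18; heap: [0-1 ALLOC][2-4 ALLOC][5-17 ALLOC][18-26 ALLOC][27-50 FREE]
malloc(20): first-fit scan over [0-1 ALLOC][2-4 ALLOC][5-17 ALLOC][18-26 ALLOC][27-50 FREE] -> 27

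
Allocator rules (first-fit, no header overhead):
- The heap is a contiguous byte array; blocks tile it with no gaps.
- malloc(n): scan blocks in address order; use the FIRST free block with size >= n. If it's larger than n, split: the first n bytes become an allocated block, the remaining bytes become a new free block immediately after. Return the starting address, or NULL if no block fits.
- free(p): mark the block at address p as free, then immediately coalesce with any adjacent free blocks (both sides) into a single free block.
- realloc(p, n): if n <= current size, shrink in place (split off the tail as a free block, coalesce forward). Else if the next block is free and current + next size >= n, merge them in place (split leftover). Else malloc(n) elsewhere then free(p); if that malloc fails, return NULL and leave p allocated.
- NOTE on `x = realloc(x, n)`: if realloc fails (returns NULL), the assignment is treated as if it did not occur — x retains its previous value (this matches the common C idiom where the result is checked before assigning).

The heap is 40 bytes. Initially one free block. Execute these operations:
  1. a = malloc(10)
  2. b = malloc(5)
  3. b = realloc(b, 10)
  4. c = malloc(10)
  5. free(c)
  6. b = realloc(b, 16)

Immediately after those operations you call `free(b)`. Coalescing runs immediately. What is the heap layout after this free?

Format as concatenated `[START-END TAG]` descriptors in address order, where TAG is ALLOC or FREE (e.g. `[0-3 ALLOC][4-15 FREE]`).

Op 1: a = malloc(10) -> a = 0; heap: [0-9 ALLOC][10-39 FREE]
Op 2: b = malloc(5) -> b = 10; heap: [0-9 ALLOC][10-14 ALLOC][15-39 FREE]
Op 3: b = realloc(b, 10) -> b = 10; heap: [0-9 ALLOC][10-19 ALLOC][20-39 FREE]
Op 4: c = malloc(10) -> c = 20; heap: [0-9 ALLOC][10-19 ALLOC][20-29 ALLOC][30-39 FREE]
Op 5: free(c) -> (freed c); heap: [0-9 ALLOC][10-19 ALLOC][20-39 FREE]
Op 6: b = realloc(b, 16) -> b = 10; heap: [0-9 ALLOC][10-25 ALLOC][26-39 FREE]
free(b): b = 10 -> block [10-25 ALLOC]; mark free, coalesce with adjacent free neighbors -> [0-9 ALLOC][10-39 FREE]

Answer: [0-9 ALLOC][10-39 FREE]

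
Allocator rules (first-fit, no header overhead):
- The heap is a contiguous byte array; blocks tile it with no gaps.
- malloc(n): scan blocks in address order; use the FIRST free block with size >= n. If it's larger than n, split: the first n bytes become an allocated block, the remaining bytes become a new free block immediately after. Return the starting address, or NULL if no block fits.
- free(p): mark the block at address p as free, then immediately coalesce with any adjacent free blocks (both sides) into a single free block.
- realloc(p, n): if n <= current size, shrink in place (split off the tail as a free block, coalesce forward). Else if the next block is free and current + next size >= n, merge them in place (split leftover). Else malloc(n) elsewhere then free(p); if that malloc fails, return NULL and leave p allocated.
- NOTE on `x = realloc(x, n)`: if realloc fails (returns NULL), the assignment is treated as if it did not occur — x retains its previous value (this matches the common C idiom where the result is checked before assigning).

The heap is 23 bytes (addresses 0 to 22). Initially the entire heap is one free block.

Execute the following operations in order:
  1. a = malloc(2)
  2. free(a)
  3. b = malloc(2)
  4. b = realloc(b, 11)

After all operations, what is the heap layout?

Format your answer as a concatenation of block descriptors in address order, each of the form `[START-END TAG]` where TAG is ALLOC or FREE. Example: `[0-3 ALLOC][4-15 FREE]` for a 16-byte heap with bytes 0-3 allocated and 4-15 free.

Answer: [0-10 ALLOC][11-22 FREE]

Derivation:
Op 1: a = malloc(2) -> a = 0; heap: [0-1 ALLOC][2-22 FREE]
Op 2: free(a) -> (freed a); heap: [0-22 FREE]
Op 3: b = malloc(2) -> b = 0; heap: [0-1 ALLOC][2-22 FREE]
Op 4: b = realloc(b, 11) -> b = 0; heap: [0-10 ALLOC][11-22 FREE]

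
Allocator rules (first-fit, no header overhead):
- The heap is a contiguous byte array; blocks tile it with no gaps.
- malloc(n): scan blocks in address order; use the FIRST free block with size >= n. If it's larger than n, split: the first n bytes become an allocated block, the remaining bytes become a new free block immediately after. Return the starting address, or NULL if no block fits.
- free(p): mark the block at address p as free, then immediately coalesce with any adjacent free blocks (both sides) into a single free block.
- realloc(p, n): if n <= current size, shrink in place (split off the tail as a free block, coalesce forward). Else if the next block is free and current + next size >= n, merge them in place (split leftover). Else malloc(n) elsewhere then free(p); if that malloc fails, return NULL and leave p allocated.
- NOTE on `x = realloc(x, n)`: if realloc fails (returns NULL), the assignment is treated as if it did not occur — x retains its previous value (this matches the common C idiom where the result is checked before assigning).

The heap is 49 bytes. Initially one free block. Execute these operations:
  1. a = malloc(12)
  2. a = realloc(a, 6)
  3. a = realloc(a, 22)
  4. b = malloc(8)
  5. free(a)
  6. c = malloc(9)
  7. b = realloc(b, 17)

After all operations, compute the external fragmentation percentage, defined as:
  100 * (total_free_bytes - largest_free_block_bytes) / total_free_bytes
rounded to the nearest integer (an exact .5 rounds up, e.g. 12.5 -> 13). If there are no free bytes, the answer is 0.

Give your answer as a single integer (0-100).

Op 1: a = malloc(12) -> a = 0; heap: [0-11 ALLOC][12-48 FREE]
Op 2: a = realloc(a, 6) -> a = 0; heap: [0-5 ALLOC][6-48 FREE]
Op 3: a = realloc(a, 22) -> a = 0; heap: [0-21 ALLOC][22-48 FREE]
Op 4: b = malloc(8) -> b = 22; heap: [0-21 ALLOC][22-29 ALLOC][30-48 FREE]
Op 5: free(a) -> (freed a); heap: [0-21 FREE][22-29 ALLOC][30-48 FREE]
Op 6: c = malloc(9) -> c = 0; heap: [0-8 ALLOC][9-21 FREE][22-29 ALLOC][30-48 FREE]
Op 7: b = realloc(b, 17) -> b = 22; heap: [0-8 ALLOC][9-21 FREE][22-38 ALLOC][39-48 FREE]
Free blocks: [13 10] total_free=23 largest=13 -> 100*(23-13)/23 = 1000/23 ≈ 43.478 -> rounds to 43

Answer: 43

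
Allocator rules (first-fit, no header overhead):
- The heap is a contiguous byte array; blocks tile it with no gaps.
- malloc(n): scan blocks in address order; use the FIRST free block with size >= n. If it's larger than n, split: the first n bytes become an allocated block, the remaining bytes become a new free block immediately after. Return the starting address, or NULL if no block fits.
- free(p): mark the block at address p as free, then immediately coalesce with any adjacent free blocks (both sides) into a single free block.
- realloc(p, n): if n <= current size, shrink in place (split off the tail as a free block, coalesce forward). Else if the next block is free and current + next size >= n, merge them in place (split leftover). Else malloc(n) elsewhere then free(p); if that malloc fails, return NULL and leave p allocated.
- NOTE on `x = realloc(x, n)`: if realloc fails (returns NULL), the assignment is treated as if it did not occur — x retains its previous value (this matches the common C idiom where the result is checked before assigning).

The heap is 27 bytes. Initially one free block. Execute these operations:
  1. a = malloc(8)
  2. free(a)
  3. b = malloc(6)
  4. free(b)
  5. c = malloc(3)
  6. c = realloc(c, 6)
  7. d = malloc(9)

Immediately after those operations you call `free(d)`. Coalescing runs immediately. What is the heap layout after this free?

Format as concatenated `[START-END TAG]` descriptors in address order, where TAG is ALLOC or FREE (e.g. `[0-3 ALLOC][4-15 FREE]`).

Op 1: a = malloc(8) -> a = 0; heap: [0-7 ALLOC][8-26 FREE]
Op 2: free(a) -> (freed a); heap: [0-26 FREE]
Op 3: b = malloc(6) -> b = 0; heap: [0-5 ALLOC][6-26 FREE]
Op 4: free(b) -> (freed b); heap: [0-26 FREE]
Op 5: c = malloc(3) -> c = 0; heap: [0-2 ALLOC][3-26 FREE]
Op 6: c = realloc(c, 6) -> c = 0; heap: [0-5 ALLOC][6-26 FREE]
Op 7: d = malloc(9) -> d = 6; heap: [0-5 ALLOC][6-14 ALLOC][15-26 FREE]
free(d): d = 6 -> block [6-14 ALLOC]; mark free, coalesce with adjacent free neighbors -> [0-5 ALLOC][6-26 FREE]

Answer: [0-5 ALLOC][6-26 FREE]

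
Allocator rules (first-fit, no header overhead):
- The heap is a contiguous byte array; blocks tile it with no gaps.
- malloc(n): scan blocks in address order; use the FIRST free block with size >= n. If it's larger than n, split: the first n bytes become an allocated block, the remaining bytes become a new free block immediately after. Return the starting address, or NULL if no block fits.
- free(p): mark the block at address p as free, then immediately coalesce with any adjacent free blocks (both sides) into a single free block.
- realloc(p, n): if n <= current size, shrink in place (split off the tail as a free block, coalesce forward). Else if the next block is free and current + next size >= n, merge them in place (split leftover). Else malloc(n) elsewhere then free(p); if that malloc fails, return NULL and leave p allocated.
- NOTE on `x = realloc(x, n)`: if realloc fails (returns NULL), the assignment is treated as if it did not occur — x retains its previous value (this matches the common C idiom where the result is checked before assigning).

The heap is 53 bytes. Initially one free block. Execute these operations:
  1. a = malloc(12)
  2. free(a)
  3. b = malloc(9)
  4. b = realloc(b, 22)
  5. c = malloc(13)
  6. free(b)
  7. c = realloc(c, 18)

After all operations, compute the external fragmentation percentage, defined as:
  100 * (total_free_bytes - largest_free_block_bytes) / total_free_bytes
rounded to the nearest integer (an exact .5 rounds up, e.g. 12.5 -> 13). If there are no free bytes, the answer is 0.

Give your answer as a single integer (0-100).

Op 1: a = malloc(12) -> a = 0; heap: [0-11 ALLOC][12-52 FREE]
Op 2: free(a) -> (freed a); heap: [0-52 FREE]
Op 3: b = malloc(9) -> b = 0; heap: [0-8 ALLOC][9-52 FREE]
Op 4: b = realloc(b, 22) -> b = 0; heap: [0-21 ALLOC][22-52 FREE]
Op 5: c = malloc(13) -> c = 22; heap: [0-21 ALLOC][22-34 ALLOC][35-52 FREE]
Op 6: free(b) -> (freed b); heap: [0-21 FREE][22-34 ALLOC][35-52 FREE]
Op 7: c = realloc(c, 18) -> c = 22; heap: [0-21 FREE][22-39 ALLOC][40-52 FREE]
Free blocks: [22 13] total_free=35 largest=22 -> 100*(35-22)/35 = 1300/35 ≈ 37.143 -> rounds to 37

Answer: 37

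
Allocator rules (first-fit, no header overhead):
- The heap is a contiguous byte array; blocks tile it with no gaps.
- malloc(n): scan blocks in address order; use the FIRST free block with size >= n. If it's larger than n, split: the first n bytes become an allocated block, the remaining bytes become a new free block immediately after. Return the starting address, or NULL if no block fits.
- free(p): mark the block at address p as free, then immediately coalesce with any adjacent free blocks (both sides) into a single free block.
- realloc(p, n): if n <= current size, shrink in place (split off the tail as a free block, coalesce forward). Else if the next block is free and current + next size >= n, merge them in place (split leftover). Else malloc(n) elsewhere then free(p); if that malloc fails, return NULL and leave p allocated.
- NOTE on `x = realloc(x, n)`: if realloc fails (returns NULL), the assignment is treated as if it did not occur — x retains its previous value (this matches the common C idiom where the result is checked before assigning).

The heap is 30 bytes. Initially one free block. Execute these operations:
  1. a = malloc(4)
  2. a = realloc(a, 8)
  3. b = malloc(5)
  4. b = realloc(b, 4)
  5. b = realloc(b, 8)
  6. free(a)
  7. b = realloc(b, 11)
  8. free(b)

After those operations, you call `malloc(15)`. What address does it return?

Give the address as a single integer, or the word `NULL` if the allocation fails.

Answer: 0

Derivation:
Op 1: a = malloc(4) -> a = 0; heap: [0-3 ALLOC][4-29 FREE]
Op 2: a = realloc(a, 8) -> a = 0; heap: [0-7 ALLOC][8-29 FREE]
Op 3: b = malloc(5) -> b = 8; heap: [0-7 ALLOC][8-12 ALLOC][13-29 FREE]
Op 4: b = realloc(b, 4) -> b = 8; heap: [0-7 ALLOC][8-11 ALLOC][12-29 FREE]
Op 5: b = realloc(b, 8) -> b = 8; heap: [0-7 ALLOC][8-15 ALLOC][16-29 FREE]
Op 6: free(a) -> (freed a); heap: [0-7 FREE][8-15 ALLOC][16-29 FREE]
Op 7: b = realloc(b, 11) -> b = 8; heap: [0-7 FREE][8-18 ALLOC][19-29 FREE]
Op 8: free(b) -> (freed b); heap: [0-29 FREE]
malloc(15): first-fit scan over [0-29 FREE] -> 0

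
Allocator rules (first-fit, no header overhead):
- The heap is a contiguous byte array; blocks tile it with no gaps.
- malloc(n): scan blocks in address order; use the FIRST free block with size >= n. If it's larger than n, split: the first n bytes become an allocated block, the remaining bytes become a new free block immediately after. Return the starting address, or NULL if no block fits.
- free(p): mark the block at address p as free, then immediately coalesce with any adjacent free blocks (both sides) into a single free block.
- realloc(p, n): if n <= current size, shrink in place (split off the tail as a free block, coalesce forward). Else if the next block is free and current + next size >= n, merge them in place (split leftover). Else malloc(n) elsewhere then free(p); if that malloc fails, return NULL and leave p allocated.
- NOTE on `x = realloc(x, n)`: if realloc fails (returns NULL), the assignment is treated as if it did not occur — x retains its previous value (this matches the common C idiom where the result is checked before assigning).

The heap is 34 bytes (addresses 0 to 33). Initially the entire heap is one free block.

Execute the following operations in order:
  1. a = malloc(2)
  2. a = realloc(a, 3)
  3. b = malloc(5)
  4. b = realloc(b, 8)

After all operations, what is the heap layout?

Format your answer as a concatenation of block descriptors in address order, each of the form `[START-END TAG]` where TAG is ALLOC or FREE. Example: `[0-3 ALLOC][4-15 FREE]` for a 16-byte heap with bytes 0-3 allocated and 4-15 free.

Answer: [0-2 ALLOC][3-10 ALLOC][11-33 FREE]

Derivation:
Op 1: a = malloc(2) -> a = 0; heap: [0-1 ALLOC][2-33 FREE]
Op 2: a = realloc(a, 3) -> a = 0; heap: [0-2 ALLOC][3-33 FREE]
Op 3: b = malloc(5) -> b = 3; heap: [0-2 ALLOC][3-7 ALLOC][8-33 FREE]
Op 4: b = realloc(b, 8) -> b = 3; heap: [0-2 ALLOC][3-10 ALLOC][11-33 FREE]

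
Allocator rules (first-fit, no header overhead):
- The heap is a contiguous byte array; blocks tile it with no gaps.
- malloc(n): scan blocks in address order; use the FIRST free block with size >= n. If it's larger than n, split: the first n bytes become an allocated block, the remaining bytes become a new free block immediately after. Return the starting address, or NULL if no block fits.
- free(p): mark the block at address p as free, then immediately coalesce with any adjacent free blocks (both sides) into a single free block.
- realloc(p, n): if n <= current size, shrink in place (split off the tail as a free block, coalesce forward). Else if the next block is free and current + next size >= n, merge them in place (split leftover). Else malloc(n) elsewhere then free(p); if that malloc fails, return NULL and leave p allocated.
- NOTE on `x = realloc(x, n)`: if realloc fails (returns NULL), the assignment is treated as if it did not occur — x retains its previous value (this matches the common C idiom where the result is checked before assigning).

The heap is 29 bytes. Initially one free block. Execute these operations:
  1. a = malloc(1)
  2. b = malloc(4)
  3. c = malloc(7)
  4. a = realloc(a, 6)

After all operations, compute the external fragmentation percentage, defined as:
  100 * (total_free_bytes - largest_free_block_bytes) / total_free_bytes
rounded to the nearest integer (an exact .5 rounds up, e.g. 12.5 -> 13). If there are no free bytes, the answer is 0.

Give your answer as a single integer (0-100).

Op 1: a = malloc(1) -> a = 0; heap: [0-0 ALLOC][1-28 FREE]
Op 2: b = malloc(4) -> b = 1; heap: [0-0 ALLOC][1-4 ALLOC][5-28 FREE]
Op 3: c = malloc(7) -> c = 5; heap: [0-0 ALLOC][1-4 ALLOC][5-11 ALLOC][12-28 FREE]
Op 4: a = realloc(a, 6) -> a = 12; heap: [0-0 FREE][1-4 ALLOC][5-11 ALLOC][12-17 ALLOC][18-28 FREE]
Free blocks: [1 11] total_free=12 largest=11 -> 100*(12-11)/12 = 100/12 ≈ 8.333 -> rounds to 8

Answer: 8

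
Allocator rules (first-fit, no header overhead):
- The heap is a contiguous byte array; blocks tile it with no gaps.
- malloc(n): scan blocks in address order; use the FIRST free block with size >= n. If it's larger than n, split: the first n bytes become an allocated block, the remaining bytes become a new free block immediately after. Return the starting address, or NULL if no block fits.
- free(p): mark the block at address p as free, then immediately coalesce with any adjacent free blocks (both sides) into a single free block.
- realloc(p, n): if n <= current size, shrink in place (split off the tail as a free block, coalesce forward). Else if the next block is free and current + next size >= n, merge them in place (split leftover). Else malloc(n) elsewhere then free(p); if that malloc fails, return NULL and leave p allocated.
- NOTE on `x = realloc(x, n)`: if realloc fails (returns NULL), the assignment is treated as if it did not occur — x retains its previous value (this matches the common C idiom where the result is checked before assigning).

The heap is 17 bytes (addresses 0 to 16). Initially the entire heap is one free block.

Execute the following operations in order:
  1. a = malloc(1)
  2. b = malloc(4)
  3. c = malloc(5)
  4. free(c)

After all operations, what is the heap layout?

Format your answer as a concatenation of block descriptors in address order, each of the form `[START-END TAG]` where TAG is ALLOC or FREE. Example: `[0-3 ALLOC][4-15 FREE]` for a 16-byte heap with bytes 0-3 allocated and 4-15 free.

Answer: [0-0 ALLOC][1-4 ALLOC][5-16 FREE]

Derivation:
Op 1: a = malloc(1) -> a = 0; heap: [0-0 ALLOC][1-16 FREE]
Op 2: b = malloc(4) -> b = 1; heap: [0-0 ALLOC][1-4 ALLOC][5-16 FREE]
Op 3: c = malloc(5) -> c = 5; heap: [0-0 ALLOC][1-4 ALLOC][5-9 ALLOC][10-16 FREE]
Op 4: free(c) -> (freed c); heap: [0-0 ALLOC][1-4 ALLOC][5-16 FREE]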